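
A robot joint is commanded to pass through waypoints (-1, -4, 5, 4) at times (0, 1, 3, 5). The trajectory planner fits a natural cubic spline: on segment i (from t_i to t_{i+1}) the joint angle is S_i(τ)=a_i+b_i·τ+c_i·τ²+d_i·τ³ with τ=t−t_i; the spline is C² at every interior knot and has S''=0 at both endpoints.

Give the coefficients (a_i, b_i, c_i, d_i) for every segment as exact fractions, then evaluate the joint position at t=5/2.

Δ: Δ0=-3, Δ1=9/2, Δ2=-1/2
row 1: diag=6, rhs=45; c'=1/3, d'=15/2
row 2: denom=8−2·1/3=22/3; d'=(-30−2·15/2)/(22/3)=-135/22
back: M2=-135/22
back: M1=15/2−1/3·-135/22=105/11
M: M0=0, M1=105/11, M2=-135/22, M3=0
seg 0: a=-1, c=M0/2=0, d=(M1−M0)/(6·1)=35/22, b=Δ0−h0·(2M0+M1)/6=-101/22
seg 1: a=-4, c=M1/2=105/22, d=(M2−M1)/(6·2)=-115/88, b=Δ1−h1·(2M1+M2)/6=2/11
seg 2: a=5, c=M2/2=-135/44, d=(M3−M2)/(6·2)=45/88, b=Δ2−h2·(2M2+M3)/6=79/22
t_q=5/2 → seg 1, τ=3/2; S=-4+2/11·τ+105/22·τ²+-115/88·τ³=1831/704

  seg 0: a=-1 b=-101/22 c=0 d=35/22
  seg 1: a=-4 b=2/11 c=105/22 d=-115/88
  seg 2: a=5 b=79/22 c=-135/44 d=45/88
S(5/2) = 1831/704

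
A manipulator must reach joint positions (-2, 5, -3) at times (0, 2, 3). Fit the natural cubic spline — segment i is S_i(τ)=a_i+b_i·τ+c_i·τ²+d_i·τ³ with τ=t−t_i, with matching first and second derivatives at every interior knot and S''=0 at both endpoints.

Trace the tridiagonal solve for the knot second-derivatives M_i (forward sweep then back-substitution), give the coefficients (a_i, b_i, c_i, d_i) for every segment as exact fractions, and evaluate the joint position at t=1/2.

Δ: Δ0=7/2, Δ1=-8
row 1: diag=6, rhs=-69; c'=1/6, d'=-23/2
back: M1=-23/2
M: M0=0, M1=-23/2, M2=0
seg 0: a=-2, c=M0/2=0, d=(M1−M0)/(6·2)=-23/24, b=Δ0−h0·(2M0+M1)/6=22/3
seg 1: a=5, c=M1/2=-23/4, d=(M2−M1)/(6·1)=23/12, b=Δ1−h1·(2M1+M2)/6=-25/6
t_q=1/2 → seg 0, τ=1/2; S=-2+22/3·τ+0·τ²+-23/24·τ³=99/64

  seg 0: a=-2 b=22/3 c=0 d=-23/24
  seg 1: a=5 b=-25/6 c=-23/4 d=23/12
S(1/2) = 99/64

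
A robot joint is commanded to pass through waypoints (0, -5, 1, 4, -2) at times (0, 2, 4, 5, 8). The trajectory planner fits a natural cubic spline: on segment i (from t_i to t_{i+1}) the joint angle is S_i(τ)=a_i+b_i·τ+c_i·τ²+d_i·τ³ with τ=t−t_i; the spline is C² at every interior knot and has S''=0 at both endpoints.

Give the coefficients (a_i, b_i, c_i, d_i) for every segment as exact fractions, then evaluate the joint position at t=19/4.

  seg 0: a=0 b=-1357/344 c=0 d=497/1376
  seg 1: a=-5 b=67/172 c=1491/688 d=-593/1376
  seg 2: a=1 b=1337/344 c=-18/43 d=-161/344
  seg 3: a=4 b=283/172 c=-627/344 d=209/1032
S(19/4) = 76661/22016

Δ: Δ0=-5/2, Δ1=3, Δ2=3, Δ3=-2
row 1: diag=8, rhs=33; c'=1/4, d'=33/8
row 2: denom=6−2·1/4=11/2; d'=(0−2·33/8)/(11/2)=-3/2
row 3: denom=8−1·2/11=86/11; d'=(-30−1·-3/2)/(86/11)=-627/172
back: M3=-627/172
back: M2=-3/2−2/11·-627/172=-36/43
back: M1=33/8−1/4·-36/43=1491/344
M: M0=0, M1=1491/344, M2=-36/43, M3=-627/172, M4=0
seg 0: a=0, c=M0/2=0, d=(M1−M0)/(6·2)=497/1376, b=Δ0−h0·(2M0+M1)/6=-1357/344
seg 1: a=-5, c=M1/2=1491/688, d=(M2−M1)/(6·2)=-593/1376, b=Δ1−h1·(2M1+M2)/6=67/172
seg 2: a=1, c=M2/2=-18/43, d=(M3−M2)/(6·1)=-161/344, b=Δ2−h2·(2M2+M3)/6=1337/344
seg 3: a=4, c=M3/2=-627/344, d=(M4−M3)/(6·3)=209/1032, b=Δ3−h3·(2M3+M4)/6=283/172
t_q=19/4 → seg 2, τ=3/4; S=1+1337/344·τ+-18/43·τ²+-161/344·τ³=76661/22016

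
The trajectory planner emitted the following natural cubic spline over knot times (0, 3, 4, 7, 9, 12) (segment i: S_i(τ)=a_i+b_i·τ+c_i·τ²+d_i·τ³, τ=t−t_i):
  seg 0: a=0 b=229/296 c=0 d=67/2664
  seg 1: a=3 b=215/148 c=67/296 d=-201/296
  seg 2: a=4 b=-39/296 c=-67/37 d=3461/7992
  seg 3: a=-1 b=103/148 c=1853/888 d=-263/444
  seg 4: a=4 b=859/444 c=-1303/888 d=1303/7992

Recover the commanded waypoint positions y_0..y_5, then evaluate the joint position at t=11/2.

y_0 = S_0(0) = a_0 = 0
y_1 = S_1(0) = a_1 = 3
y_2 = S_2(0) = a_2 = 4
y_3 = S_3(0) = a_3 = -1
y_4 = S_4(0) = a_4 = 4
y_5 = S_4(3) = 1
t_q=11/2 is in segment 2 (τ=3/2); S_2(τ)=2817/2368

y_0=0 y_1=3 y_2=4 y_3=-1 y_4=4 y_5=1
S(11/2) = 2817/2368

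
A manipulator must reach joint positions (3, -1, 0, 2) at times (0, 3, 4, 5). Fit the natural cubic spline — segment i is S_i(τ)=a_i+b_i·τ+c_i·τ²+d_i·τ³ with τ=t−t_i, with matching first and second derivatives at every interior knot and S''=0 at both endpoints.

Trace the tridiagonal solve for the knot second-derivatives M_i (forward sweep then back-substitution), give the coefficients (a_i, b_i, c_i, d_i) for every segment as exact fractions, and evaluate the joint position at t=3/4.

Δ: Δ0=-4/3, Δ1=1, Δ2=2
row 1: diag=8, rhs=14; c'=1/8, d'=7/4
row 2: denom=4−1·1/8=31/8; d'=(6−1·7/4)/(31/8)=34/31
back: M2=34/31
back: M1=7/4−1/8·34/31=50/31
M: M0=0, M1=50/31, M2=34/31, M3=0
seg 0: a=3, c=M0/2=0, d=(M1−M0)/(6·3)=25/279, b=Δ0−h0·(2M0+M1)/6=-199/93
seg 1: a=-1, c=M1/2=25/31, d=(M2−M1)/(6·1)=-8/93, b=Δ1−h1·(2M1+M2)/6=26/93
seg 2: a=0, c=M2/2=17/31, d=(M3−M2)/(6·1)=-17/93, b=Δ2−h2·(2M2+M3)/6=152/93
t_q=3/4 → seg 0, τ=3/4; S=3+-199/93·τ+0·τ²+25/279·τ³=2843/1984

  seg 0: a=3 b=-199/93 c=0 d=25/279
  seg 1: a=-1 b=26/93 c=25/31 d=-8/93
  seg 2: a=0 b=152/93 c=17/31 d=-17/93
S(3/4) = 2843/1984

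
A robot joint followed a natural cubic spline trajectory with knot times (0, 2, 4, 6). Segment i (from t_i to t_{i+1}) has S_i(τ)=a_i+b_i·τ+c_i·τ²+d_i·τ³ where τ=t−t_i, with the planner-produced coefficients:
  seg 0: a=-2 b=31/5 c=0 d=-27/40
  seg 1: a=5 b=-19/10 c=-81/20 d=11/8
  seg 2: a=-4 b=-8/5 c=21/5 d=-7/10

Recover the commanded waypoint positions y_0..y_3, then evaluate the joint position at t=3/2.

y_0 = S_0(0) = a_0 = -2
y_1 = S_1(0) = a_1 = 5
y_2 = S_2(0) = a_2 = -4
y_3 = S_2(2) = 4
t_q=3/2 is in segment 0 (τ=3/2); S_0(τ)=1607/320

y_0=-2 y_1=5 y_2=-4 y_3=4
S(3/2) = 1607/320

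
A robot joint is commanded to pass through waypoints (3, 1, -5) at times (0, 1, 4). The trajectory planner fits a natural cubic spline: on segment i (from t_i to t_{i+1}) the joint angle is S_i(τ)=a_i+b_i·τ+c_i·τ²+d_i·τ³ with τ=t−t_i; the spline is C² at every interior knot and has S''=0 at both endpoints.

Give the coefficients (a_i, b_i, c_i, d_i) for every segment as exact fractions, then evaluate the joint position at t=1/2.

  seg 0: a=3 b=-2 c=0 d=0
  seg 1: a=1 b=-2 c=0 d=0
S(1/2) = 2

Δ: Δ0=-2, Δ1=-2
row 1: diag=8, rhs=0; c'=3/8, d'=0
back: M1=0
M: M0=0, M1=0, M2=0
seg 0: a=3, c=M0/2=0, d=(M1−M0)/(6·1)=0, b=Δ0−h0·(2M0+M1)/6=-2
seg 1: a=1, c=M1/2=0, d=(M2−M1)/(6·3)=0, b=Δ1−h1·(2M1+M2)/6=-2
t_q=1/2 → seg 0, τ=1/2; S=3+-2·τ+0·τ²+0·τ³=2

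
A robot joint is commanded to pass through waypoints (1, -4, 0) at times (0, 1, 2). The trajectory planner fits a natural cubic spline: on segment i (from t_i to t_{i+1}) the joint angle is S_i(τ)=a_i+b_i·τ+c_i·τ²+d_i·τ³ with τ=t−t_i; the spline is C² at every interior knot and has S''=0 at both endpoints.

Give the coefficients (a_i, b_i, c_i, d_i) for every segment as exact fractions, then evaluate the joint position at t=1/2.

Δ: Δ0=-5, Δ1=4
row 1: diag=4, rhs=54; c'=1/4, d'=27/2
back: M1=27/2
M: M0=0, M1=27/2, M2=0
seg 0: a=1, c=M0/2=0, d=(M1−M0)/(6·1)=9/4, b=Δ0−h0·(2M0+M1)/6=-29/4
seg 1: a=-4, c=M1/2=27/4, d=(M2−M1)/(6·1)=-9/4, b=Δ1−h1·(2M1+M2)/6=-1/2
t_q=1/2 → seg 0, τ=1/2; S=1+-29/4·τ+0·τ²+9/4·τ³=-75/32

  seg 0: a=1 b=-29/4 c=0 d=9/4
  seg 1: a=-4 b=-1/2 c=27/4 d=-9/4
S(1/2) = -75/32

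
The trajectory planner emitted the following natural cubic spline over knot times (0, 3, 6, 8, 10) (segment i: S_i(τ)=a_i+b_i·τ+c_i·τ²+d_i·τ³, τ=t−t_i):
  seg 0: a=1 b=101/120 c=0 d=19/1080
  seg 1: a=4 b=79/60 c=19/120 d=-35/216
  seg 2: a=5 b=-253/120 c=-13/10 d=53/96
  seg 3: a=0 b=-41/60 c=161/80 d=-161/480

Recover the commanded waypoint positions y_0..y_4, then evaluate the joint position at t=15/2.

y_0=1 y_1=4 y_2=5 y_3=0 y_4=4
S(15/2) = 993/1280

y_0 = S_0(0) = a_0 = 1
y_1 = S_1(0) = a_1 = 4
y_2 = S_2(0) = a_2 = 5
y_3 = S_3(0) = a_3 = 0
y_4 = S_3(2) = 4
t_q=15/2 is in segment 2 (τ=3/2); S_2(τ)=993/1280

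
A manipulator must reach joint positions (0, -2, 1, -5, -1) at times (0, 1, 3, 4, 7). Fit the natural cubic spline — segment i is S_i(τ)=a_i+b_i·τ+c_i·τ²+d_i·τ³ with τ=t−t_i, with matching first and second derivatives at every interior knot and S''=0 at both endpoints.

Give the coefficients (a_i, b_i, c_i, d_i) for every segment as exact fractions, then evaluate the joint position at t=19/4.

Δ: Δ0=-2, Δ1=3/2, Δ2=-6, Δ3=4/3
row 1: diag=6, rhs=21; c'=1/3, d'=7/2
row 2: denom=6−2·1/3=16/3; d'=(-45−2·7/2)/(16/3)=-39/4
row 3: denom=8−1·3/16=125/16; d'=(44−1·-39/4)/(125/16)=172/25
back: M3=172/25
back: M2=-39/4−3/16·172/25=-276/25
back: M1=7/2−1/3·-276/25=359/50
M: M0=0, M1=359/50, M2=-276/25, M3=172/25, M4=0
seg 0: a=0, c=M0/2=0, d=(M1−M0)/(6·1)=359/300, b=Δ0−h0·(2M0+M1)/6=-959/300
seg 1: a=-2, c=M1/2=359/100, d=(M2−M1)/(6·2)=-911/600, b=Δ1−h1·(2M1+M2)/6=59/150
seg 2: a=1, c=M2/2=-138/25, d=(M3−M2)/(6·1)=224/75, b=Δ2−h2·(2M2+M3)/6=-52/15
seg 3: a=-5, c=M3/2=86/25, d=(M4−M3)/(6·3)=-86/225, b=Δ3−h3·(2M3+M4)/6=-416/75
t_q=19/4 → seg 3, τ=3/4; S=-5+-416/75·τ+86/25·τ²+-86/225·τ³=-5909/800

  seg 0: a=0 b=-959/300 c=0 d=359/300
  seg 1: a=-2 b=59/150 c=359/100 d=-911/600
  seg 2: a=1 b=-52/15 c=-138/25 d=224/75
  seg 3: a=-5 b=-416/75 c=86/25 d=-86/225
S(19/4) = -5909/800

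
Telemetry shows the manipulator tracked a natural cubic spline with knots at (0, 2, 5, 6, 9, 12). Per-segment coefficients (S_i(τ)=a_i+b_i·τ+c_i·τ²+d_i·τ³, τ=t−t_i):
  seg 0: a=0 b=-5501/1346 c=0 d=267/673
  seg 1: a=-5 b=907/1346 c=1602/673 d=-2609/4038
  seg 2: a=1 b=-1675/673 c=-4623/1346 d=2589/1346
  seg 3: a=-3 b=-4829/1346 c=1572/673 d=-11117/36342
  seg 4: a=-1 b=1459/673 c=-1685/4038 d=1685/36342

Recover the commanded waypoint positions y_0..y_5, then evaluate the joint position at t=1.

y_0 = S_0(0) = a_0 = 0
y_1 = S_1(0) = a_1 = -5
y_2 = S_2(0) = a_2 = 1
y_3 = S_3(0) = a_3 = -3
y_4 = S_4(0) = a_4 = -1
y_5 = S_4(3) = 3
t_q=1 is in segment 0 (τ=1); S_0(τ)=-4967/1346

y_0=0 y_1=-5 y_2=1 y_3=-3 y_4=-1 y_5=3
S(1) = -4967/1346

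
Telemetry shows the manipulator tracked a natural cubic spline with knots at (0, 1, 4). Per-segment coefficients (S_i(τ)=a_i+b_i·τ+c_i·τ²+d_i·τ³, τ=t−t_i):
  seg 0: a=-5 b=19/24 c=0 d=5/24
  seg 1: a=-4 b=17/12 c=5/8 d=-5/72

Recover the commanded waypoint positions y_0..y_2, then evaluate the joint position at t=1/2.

y_0=-5 y_1=-4 y_2=4
S(1/2) = -293/64

y_0 = S_0(0) = a_0 = -5
y_1 = S_1(0) = a_1 = -4
y_2 = S_1(3) = 4
t_q=1/2 is in segment 0 (τ=1/2); S_0(τ)=-293/64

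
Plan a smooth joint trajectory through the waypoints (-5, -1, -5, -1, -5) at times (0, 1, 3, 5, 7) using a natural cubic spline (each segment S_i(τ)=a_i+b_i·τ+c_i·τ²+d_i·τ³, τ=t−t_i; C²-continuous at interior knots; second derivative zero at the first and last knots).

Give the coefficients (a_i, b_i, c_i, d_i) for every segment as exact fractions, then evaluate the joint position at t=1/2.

  seg 0: a=-5 b=219/41 c=0 d=-55/41
  seg 1: a=-1 b=54/41 c=-165/41 d=97/82
  seg 2: a=-5 b=-24/41 c=126/41 d=-73/82
  seg 3: a=-1 b=42/41 c=-93/41 d=31/82
S(1/2) = -819/328

Δ: Δ0=4, Δ1=-2, Δ2=2, Δ3=-2
row 1: diag=6, rhs=-36; c'=1/3, d'=-6
row 2: denom=8−2·1/3=22/3; d'=(24−2·-6)/(22/3)=54/11
row 3: denom=8−2·3/11=82/11; d'=(-24−2·54/11)/(82/11)=-186/41
back: M3=-186/41
back: M2=54/11−3/11·-186/41=252/41
back: M1=-6−1/3·252/41=-330/41
M: M0=0, M1=-330/41, M2=252/41, M3=-186/41, M4=0
seg 0: a=-5, c=M0/2=0, d=(M1−M0)/(6·1)=-55/41, b=Δ0−h0·(2M0+M1)/6=219/41
seg 1: a=-1, c=M1/2=-165/41, d=(M2−M1)/(6·2)=97/82, b=Δ1−h1·(2M1+M2)/6=54/41
seg 2: a=-5, c=M2/2=126/41, d=(M3−M2)/(6·2)=-73/82, b=Δ2−h2·(2M2+M3)/6=-24/41
seg 3: a=-1, c=M3/2=-93/41, d=(M4−M3)/(6·2)=31/82, b=Δ3−h3·(2M3+M4)/6=42/41
t_q=1/2 → seg 0, τ=1/2; S=-5+219/41·τ+0·τ²+-55/41·τ³=-819/328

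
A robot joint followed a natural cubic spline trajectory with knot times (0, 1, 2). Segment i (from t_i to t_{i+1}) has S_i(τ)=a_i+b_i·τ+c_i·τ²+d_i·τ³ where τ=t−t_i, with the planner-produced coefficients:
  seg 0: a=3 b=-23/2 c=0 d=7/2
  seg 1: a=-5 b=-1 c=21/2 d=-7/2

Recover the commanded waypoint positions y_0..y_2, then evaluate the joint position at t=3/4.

y_0=3 y_1=-5 y_2=1
S(3/4) = -531/128

y_0 = S_0(0) = a_0 = 3
y_1 = S_1(0) = a_1 = -5
y_2 = S_1(1) = 1
t_q=3/4 is in segment 0 (τ=3/4); S_0(τ)=-531/128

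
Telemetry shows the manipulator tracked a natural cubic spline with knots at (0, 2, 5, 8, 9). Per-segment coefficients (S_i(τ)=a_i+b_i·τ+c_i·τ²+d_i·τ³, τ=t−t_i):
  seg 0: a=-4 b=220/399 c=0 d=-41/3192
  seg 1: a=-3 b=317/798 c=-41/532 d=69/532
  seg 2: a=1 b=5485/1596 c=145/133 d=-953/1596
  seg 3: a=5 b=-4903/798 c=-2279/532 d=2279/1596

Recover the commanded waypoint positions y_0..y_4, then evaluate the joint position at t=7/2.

y_0=-4 y_1=-3 y_2=1 y_3=5 y_4=-4
S(7/2) = -1301/608

y_0 = S_0(0) = a_0 = -4
y_1 = S_1(0) = a_1 = -3
y_2 = S_2(0) = a_2 = 1
y_3 = S_3(0) = a_3 = 5
y_4 = S_3(1) = -4
t_q=7/2 is in segment 1 (τ=3/2); S_1(τ)=-1301/608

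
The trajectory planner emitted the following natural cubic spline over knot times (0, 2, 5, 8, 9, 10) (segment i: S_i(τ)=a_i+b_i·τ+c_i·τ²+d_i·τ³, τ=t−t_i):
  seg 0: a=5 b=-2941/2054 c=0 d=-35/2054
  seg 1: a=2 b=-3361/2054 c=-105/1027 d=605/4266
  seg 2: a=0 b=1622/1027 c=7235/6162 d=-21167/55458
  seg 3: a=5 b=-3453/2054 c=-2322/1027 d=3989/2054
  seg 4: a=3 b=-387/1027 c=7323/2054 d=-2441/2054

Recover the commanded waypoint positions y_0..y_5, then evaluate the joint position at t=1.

y_0 = S_0(0) = a_0 = 5
y_1 = S_1(0) = a_1 = 2
y_2 = S_2(0) = a_2 = 0
y_3 = S_3(0) = a_3 = 5
y_4 = S_4(0) = a_4 = 3
y_5 = S_4(1) = 5
t_q=1 is in segment 0 (τ=1); S_0(τ)=3647/1027

y_0=5 y_1=2 y_2=0 y_3=5 y_4=3 y_5=5
S(1) = 3647/1027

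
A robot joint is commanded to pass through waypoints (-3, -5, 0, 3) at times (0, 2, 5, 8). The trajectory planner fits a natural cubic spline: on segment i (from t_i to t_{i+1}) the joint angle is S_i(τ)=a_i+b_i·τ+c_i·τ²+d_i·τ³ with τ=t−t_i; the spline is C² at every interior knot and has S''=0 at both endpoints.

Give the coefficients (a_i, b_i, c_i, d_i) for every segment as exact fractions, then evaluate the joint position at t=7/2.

  seg 0: a=-3 b=-179/111 c=0 d=17/111
  seg 1: a=-5 b=25/111 c=34/37 d=-146/999
  seg 2: a=0 b=199/111 c=-44/111 d=44/999
S(7/2) = -457/148

Δ: Δ0=-1, Δ1=5/3, Δ2=1
row 1: diag=10, rhs=16; c'=3/10, d'=8/5
row 2: denom=12−3·3/10=111/10; d'=(-4−3·8/5)/(111/10)=-88/111
back: M2=-88/111
back: M1=8/5−3/10·-88/111=68/37
M: M0=0, M1=68/37, M2=-88/111, M3=0
seg 0: a=-3, c=M0/2=0, d=(M1−M0)/(6·2)=17/111, b=Δ0−h0·(2M0+M1)/6=-179/111
seg 1: a=-5, c=M1/2=34/37, d=(M2−M1)/(6·3)=-146/999, b=Δ1−h1·(2M1+M2)/6=25/111
seg 2: a=0, c=M2/2=-44/111, d=(M3−M2)/(6·3)=44/999, b=Δ2−h2·(2M2+M3)/6=199/111
t_q=7/2 → seg 1, τ=3/2; S=-5+25/111·τ+34/37·τ²+-146/999·τ³=-457/148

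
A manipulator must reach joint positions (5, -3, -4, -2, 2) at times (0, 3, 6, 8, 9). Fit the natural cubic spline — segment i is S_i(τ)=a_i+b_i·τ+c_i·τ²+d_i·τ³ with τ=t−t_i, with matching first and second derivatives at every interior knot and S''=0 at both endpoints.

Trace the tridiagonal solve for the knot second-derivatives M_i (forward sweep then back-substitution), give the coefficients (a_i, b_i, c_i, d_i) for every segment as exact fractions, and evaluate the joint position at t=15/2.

Δ: Δ0=-8/3, Δ1=-1/3, Δ2=1, Δ3=4
row 1: diag=12, rhs=14; c'=1/4, d'=7/6
row 2: denom=10−3·1/4=37/4; d'=(8−3·7/6)/(37/4)=18/37
row 3: denom=6−2·8/37=206/37; d'=(18−2·18/37)/(206/37)=315/103
back: M3=315/103
back: M2=18/37−8/37·315/103=-18/103
back: M1=7/6−1/4·-18/103=374/309
M: M0=0, M1=374/309, M2=-18/103, M3=315/103, M4=0
seg 0: a=5, c=M0/2=0, d=(M1−M0)/(6·3)=187/2781, b=Δ0−h0·(2M0+M1)/6=-337/103
seg 1: a=-3, c=M1/2=187/309, d=(M2−M1)/(6·3)=-214/2781, b=Δ1−h1·(2M1+M2)/6=-150/103
seg 2: a=-4, c=M2/2=-9/103, d=(M3−M2)/(6·2)=111/412, b=Δ2−h2·(2M2+M3)/6=10/103
seg 3: a=-2, c=M3/2=315/206, d=(M4−M3)/(6·1)=-105/206, b=Δ3−h3·(2M3+M4)/6=307/103
t_q=15/2 → seg 2, τ=3/2; S=-4+10/103·τ+-9/103·τ²+111/412·τ³=-10355/3296

  seg 0: a=5 b=-337/103 c=0 d=187/2781
  seg 1: a=-3 b=-150/103 c=187/309 d=-214/2781
  seg 2: a=-4 b=10/103 c=-9/103 d=111/412
  seg 3: a=-2 b=307/103 c=315/206 d=-105/206
S(15/2) = -10355/3296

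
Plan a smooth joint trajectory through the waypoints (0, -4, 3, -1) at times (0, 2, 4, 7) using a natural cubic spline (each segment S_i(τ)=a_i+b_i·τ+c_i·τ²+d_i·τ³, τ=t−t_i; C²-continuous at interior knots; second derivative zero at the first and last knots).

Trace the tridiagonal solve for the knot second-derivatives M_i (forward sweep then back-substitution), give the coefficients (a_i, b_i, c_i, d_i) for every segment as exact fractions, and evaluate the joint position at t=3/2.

Δ: Δ0=-2, Δ1=7/2, Δ2=-4/3
row 1: diag=8, rhs=33; c'=1/4, d'=33/8
row 2: denom=10−2·1/4=19/2; d'=(-29−2·33/8)/(19/2)=-149/38
back: M2=-149/38
back: M1=33/8−1/4·-149/38=97/19
M: M0=0, M1=97/19, M2=-149/38, M3=0
seg 0: a=0, c=M0/2=0, d=(M1−M0)/(6·2)=97/228, b=Δ0−h0·(2M0+M1)/6=-211/57
seg 1: a=-4, c=M1/2=97/38, d=(M2−M1)/(6·2)=-343/456, b=Δ1−h1·(2M1+M2)/6=80/57
seg 2: a=3, c=M2/2=-149/76, d=(M3−M2)/(6·3)=149/684, b=Δ2−h2·(2M2+M3)/6=295/114
t_q=3/2 → seg 0, τ=3/2; S=0+-211/57·τ+0·τ²+97/228·τ³=-2503/608

  seg 0: a=0 b=-211/57 c=0 d=97/228
  seg 1: a=-4 b=80/57 c=97/38 d=-343/456
  seg 2: a=3 b=295/114 c=-149/76 d=149/684
S(3/2) = -2503/608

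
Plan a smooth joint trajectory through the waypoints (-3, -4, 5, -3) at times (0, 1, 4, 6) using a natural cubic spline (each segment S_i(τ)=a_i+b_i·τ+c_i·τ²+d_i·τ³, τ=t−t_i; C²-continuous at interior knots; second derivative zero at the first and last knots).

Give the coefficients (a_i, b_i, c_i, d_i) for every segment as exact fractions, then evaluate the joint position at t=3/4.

Δ: Δ0=-1, Δ1=3, Δ2=-4
row 1: diag=8, rhs=24; c'=3/8, d'=3
row 2: denom=10−3·3/8=71/8; d'=(-42−3·3)/(71/8)=-408/71
back: M2=-408/71
back: M1=3−3/8·-408/71=366/71
M: M0=0, M1=366/71, M2=-408/71, M3=0
seg 0: a=-3, c=M0/2=0, d=(M1−M0)/(6·1)=61/71, b=Δ0−h0·(2M0+M1)/6=-132/71
seg 1: a=-4, c=M1/2=183/71, d=(M2−M1)/(6·3)=-43/71, b=Δ1−h1·(2M1+M2)/6=51/71
seg 2: a=5, c=M2/2=-204/71, d=(M3−M2)/(6·2)=34/71, b=Δ2−h2·(2M2+M3)/6=-12/71
t_q=3/4 → seg 0, τ=3/4; S=-3+-132/71·τ+0·τ²+61/71·τ³=-18321/4544

  seg 0: a=-3 b=-132/71 c=0 d=61/71
  seg 1: a=-4 b=51/71 c=183/71 d=-43/71
  seg 2: a=5 b=-12/71 c=-204/71 d=34/71
S(3/4) = -18321/4544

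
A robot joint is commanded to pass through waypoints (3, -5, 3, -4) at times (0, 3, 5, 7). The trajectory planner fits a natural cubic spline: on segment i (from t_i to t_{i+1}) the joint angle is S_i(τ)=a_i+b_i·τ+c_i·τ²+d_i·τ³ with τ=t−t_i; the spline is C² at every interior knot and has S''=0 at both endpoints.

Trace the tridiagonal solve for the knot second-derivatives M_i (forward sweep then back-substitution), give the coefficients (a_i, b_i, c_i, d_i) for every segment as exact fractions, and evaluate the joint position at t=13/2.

  seg 0: a=3 b=-1223/228 c=0 d=205/684
  seg 1: a=-5 b=311/114 c=205/76 d=-235/228
  seg 2: a=3 b=131/114 c=-265/76 d=265/456
S(13/2) = -1411/1216

Δ: Δ0=-8/3, Δ1=4, Δ2=-7/2
row 1: diag=10, rhs=40; c'=1/5, d'=4
row 2: denom=8−2·1/5=38/5; d'=(-45−2·4)/(38/5)=-265/38
back: M2=-265/38
back: M1=4−1/5·-265/38=205/38
M: M0=0, M1=205/38, M2=-265/38, M3=0
seg 0: a=3, c=M0/2=0, d=(M1−M0)/(6·3)=205/684, b=Δ0−h0·(2M0+M1)/6=-1223/228
seg 1: a=-5, c=M1/2=205/76, d=(M2−M1)/(6·2)=-235/228, b=Δ1−h1·(2M1+M2)/6=311/114
seg 2: a=3, c=M2/2=-265/76, d=(M3−M2)/(6·2)=265/456, b=Δ2−h2·(2M2+M3)/6=131/114
t_q=13/2 → seg 2, τ=3/2; S=3+131/114·τ+-265/76·τ²+265/456·τ³=-1411/1216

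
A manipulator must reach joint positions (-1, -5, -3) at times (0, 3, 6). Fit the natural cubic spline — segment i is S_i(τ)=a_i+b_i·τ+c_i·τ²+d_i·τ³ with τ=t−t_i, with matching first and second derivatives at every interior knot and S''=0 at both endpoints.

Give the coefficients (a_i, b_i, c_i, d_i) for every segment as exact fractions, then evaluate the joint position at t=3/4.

  seg 0: a=-1 b=-11/6 c=0 d=1/18
  seg 1: a=-5 b=-1/3 c=1/2 d=-1/18
S(3/4) = -301/128

Δ: Δ0=-4/3, Δ1=2/3
row 1: diag=12, rhs=12; c'=1/4, d'=1
back: M1=1
M: M0=0, M1=1, M2=0
seg 0: a=-1, c=M0/2=0, d=(M1−M0)/(6·3)=1/18, b=Δ0−h0·(2M0+M1)/6=-11/6
seg 1: a=-5, c=M1/2=1/2, d=(M2−M1)/(6·3)=-1/18, b=Δ1−h1·(2M1+M2)/6=-1/3
t_q=3/4 → seg 0, τ=3/4; S=-1+-11/6·τ+0·τ²+1/18·τ³=-301/128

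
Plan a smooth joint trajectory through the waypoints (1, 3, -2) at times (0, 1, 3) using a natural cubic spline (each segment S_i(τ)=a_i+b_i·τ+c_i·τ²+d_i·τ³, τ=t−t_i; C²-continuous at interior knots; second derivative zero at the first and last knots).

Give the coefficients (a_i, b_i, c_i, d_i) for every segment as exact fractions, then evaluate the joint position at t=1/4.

Δ: Δ0=2, Δ1=-5/2
row 1: diag=6, rhs=-27; c'=1/3, d'=-9/2
back: M1=-9/2
M: M0=0, M1=-9/2, M2=0
seg 0: a=1, c=M0/2=0, d=(M1−M0)/(6·1)=-3/4, b=Δ0−h0·(2M0+M1)/6=11/4
seg 1: a=3, c=M1/2=-9/4, d=(M2−M1)/(6·2)=3/8, b=Δ1−h1·(2M1+M2)/6=1/2
t_q=1/4 → seg 0, τ=1/4; S=1+11/4·τ+0·τ²+-3/4·τ³=429/256

  seg 0: a=1 b=11/4 c=0 d=-3/4
  seg 1: a=3 b=1/2 c=-9/4 d=3/8
S(1/4) = 429/256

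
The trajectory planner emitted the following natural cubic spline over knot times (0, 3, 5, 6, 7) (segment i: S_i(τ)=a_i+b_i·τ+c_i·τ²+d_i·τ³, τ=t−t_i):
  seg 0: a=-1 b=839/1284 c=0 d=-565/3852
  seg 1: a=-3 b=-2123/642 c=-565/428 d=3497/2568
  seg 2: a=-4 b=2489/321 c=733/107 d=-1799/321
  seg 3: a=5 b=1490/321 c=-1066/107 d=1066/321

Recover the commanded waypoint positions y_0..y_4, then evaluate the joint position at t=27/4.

y_0 = S_0(0) = a_0 = -1
y_1 = S_1(0) = a_1 = -3
y_2 = S_2(0) = a_2 = -4
y_3 = S_3(0) = a_3 = 5
y_4 = S_3(1) = 3
t_q=27/4 is in segment 3 (τ=3/4); S_3(τ)=14649/3424

y_0=-1 y_1=-3 y_2=-4 y_3=5 y_4=3
S(27/4) = 14649/3424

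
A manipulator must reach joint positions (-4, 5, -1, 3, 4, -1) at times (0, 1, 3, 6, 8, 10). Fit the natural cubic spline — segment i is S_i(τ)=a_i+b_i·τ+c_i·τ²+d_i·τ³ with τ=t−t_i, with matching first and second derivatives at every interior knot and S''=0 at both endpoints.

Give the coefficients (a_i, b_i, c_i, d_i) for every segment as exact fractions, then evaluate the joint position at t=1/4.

Δ: Δ0=9, Δ1=-3, Δ2=4/3, Δ3=1/2, Δ4=-5/2
row 1: diag=6, rhs=-72; c'=1/3, d'=-12
row 2: denom=10−2·1/3=28/3; d'=(26−2·-12)/(28/3)=75/14
row 3: denom=10−3·9/28=253/28; d'=(-5−3·75/14)/(253/28)=-590/253
row 4: denom=8−2·56/253=1912/253; d'=(-18−2·-590/253)/(1912/253)=-1687/956
back: M4=-1687/956
back: M3=-590/253−56/253·-1687/956=-464/239
back: M2=75/14−9/28·-464/239=2859/478
back: M1=-12−1/3·2859/478=-6689/478
M: M0=0, M1=-6689/478, M2=2859/478, M3=-464/239, M4=-1687/956, M5=0
seg 0: a=-4, c=M0/2=0, d=(M1−M0)/(6·1)=-6689/2868, b=Δ0−h0·(2M0+M1)/6=32501/2868
seg 1: a=5, c=M1/2=-6689/956, d=(M2−M1)/(6·2)=2387/1434, b=Δ1−h1·(2M1+M2)/6=6217/1434
seg 2: a=-1, c=M2/2=2859/956, d=(M3−M2)/(6·3)=-3787/8604, b=Δ2−h2·(2M2+M3)/6=-5273/1434
seg 3: a=3, c=M3/2=-232/239, d=(M4−M3)/(6·2)=169/11472, b=Δ3−h3·(2M3+M4)/6=6833/2868
seg 4: a=4, c=M4/2=-1687/1912, d=(M5−M4)/(6·2)=1687/11472, b=Δ4−h4·(2M4+M5)/6=-949/717
t_q=1/4 → seg 0, τ=1/4; S=-4+32501/2868·τ+0·τ²+-6689/2868·τ³=-73627/61184

  seg 0: a=-4 b=32501/2868 c=0 d=-6689/2868
  seg 1: a=5 b=6217/1434 c=-6689/956 d=2387/1434
  seg 2: a=-1 b=-5273/1434 c=2859/956 d=-3787/8604
  seg 3: a=3 b=6833/2868 c=-232/239 d=169/11472
  seg 4: a=4 b=-949/717 c=-1687/1912 d=1687/11472
S(1/4) = -73627/61184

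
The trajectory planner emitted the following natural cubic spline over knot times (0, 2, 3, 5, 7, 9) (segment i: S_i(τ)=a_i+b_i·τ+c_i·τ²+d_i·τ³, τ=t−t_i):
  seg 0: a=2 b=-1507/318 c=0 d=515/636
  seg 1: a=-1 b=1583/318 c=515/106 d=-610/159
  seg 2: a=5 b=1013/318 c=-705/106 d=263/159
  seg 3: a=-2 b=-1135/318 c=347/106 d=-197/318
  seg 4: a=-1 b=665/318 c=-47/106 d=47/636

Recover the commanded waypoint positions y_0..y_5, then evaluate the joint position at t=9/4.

y_0=2 y_1=-1 y_2=5 y_3=-2 y_4=-1 y_5=2
S(9/4) = 207/424

y_0 = S_0(0) = a_0 = 2
y_1 = S_1(0) = a_1 = -1
y_2 = S_2(0) = a_2 = 5
y_3 = S_3(0) = a_3 = -2
y_4 = S_4(0) = a_4 = -1
y_5 = S_4(2) = 2
t_q=9/4 is in segment 1 (τ=1/4); S_1(τ)=207/424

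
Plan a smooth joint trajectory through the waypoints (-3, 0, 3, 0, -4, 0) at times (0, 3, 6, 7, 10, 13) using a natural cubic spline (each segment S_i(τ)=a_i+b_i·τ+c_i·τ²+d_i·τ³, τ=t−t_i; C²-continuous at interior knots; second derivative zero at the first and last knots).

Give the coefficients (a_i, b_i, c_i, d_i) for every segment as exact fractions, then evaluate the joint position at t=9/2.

Δ: Δ0=1, Δ1=1, Δ2=-3, Δ3=-4/3, Δ4=4/3
row 1: diag=12, rhs=0; c'=1/4, d'=0
row 2: denom=8−3·1/4=29/4; d'=(-24−3·0)/(29/4)=-96/29
row 3: denom=8−1·4/29=228/29; d'=(10−1·-96/29)/(228/29)=193/114
row 4: denom=12−3·29/76=825/76; d'=(16−3·193/114)/(825/76)=166/165
back: M4=166/165
back: M3=193/114−29/76·166/165=72/55
back: M2=-96/29−4/29·72/55=-192/55
back: M1=0−1/4·-192/55=48/55
M: M0=0, M1=48/55, M2=-192/55, M3=72/55, M4=166/165, M5=0
seg 0: a=-3, c=M0/2=0, d=(M1−M0)/(6·3)=8/165, b=Δ0−h0·(2M0+M1)/6=31/55
seg 1: a=0, c=M1/2=24/55, d=(M2−M1)/(6·3)=-8/33, b=Δ1−h1·(2M1+M2)/6=103/55
seg 2: a=3, c=M2/2=-96/55, d=(M3−M2)/(6·1)=4/5, b=Δ2−h2·(2M2+M3)/6=-113/55
seg 3: a=0, c=M3/2=36/55, d=(M4−M3)/(6·3)=-5/297, b=Δ3−h3·(2M3+M4)/6=-173/55
seg 4: a=-4, c=M4/2=83/165, d=(M5−M4)/(6·3)=-83/1485, b=Δ4−h4·(2M4+M5)/6=18/55
t_q=9/2 → seg 1, τ=3/2; S=0+103/55·τ+24/55·τ²+-8/33·τ³=327/110

  seg 0: a=-3 b=31/55 c=0 d=8/165
  seg 1: a=0 b=103/55 c=24/55 d=-8/33
  seg 2: a=3 b=-113/55 c=-96/55 d=4/5
  seg 3: a=0 b=-173/55 c=36/55 d=-5/297
  seg 4: a=-4 b=18/55 c=83/165 d=-83/1485
S(9/2) = 327/110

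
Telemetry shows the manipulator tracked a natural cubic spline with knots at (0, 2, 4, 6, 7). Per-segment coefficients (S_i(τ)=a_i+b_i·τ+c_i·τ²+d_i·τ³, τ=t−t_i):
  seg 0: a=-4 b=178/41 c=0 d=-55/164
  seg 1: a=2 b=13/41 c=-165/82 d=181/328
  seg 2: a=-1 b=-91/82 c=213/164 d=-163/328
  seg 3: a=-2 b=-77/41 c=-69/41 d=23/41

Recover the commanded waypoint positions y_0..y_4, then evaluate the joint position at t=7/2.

y_0 = S_0(0) = a_0 = -4
y_1 = S_1(0) = a_1 = 2
y_2 = S_2(0) = a_2 = -1
y_3 = S_3(0) = a_3 = -2
y_4 = S_3(1) = -5
t_q=7/2 is in segment 1 (τ=3/2); S_1(τ)=-497/2624

y_0=-4 y_1=2 y_2=-1 y_3=-2 y_4=-5
S(7/2) = -497/2624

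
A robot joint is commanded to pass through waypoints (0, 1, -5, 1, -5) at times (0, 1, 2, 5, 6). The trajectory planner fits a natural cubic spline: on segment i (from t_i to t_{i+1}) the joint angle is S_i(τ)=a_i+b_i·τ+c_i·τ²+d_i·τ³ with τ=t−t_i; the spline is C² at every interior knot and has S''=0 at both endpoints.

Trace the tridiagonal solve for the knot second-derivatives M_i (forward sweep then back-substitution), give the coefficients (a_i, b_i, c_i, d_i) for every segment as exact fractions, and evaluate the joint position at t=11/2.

  seg 0: a=0 b=685/212 c=0 d=-473/212
  seg 1: a=1 b=-367/106 c=-1419/212 d=881/212
  seg 2: a=-5 b=-929/212 c=306/53 d=-773/636
  seg 3: a=1 b=-271/106 c=-1095/212 d=365/212
S(11/2) = -2297/1696

Δ: Δ0=1, Δ1=-6, Δ2=2, Δ3=-6
row 1: diag=4, rhs=-42; c'=1/4, d'=-21/2
row 2: denom=8−1·1/4=31/4; d'=(48−1·-21/2)/(31/4)=234/31
row 3: denom=8−3·12/31=212/31; d'=(-48−3·234/31)/(212/31)=-1095/106
back: M3=-1095/106
back: M2=234/31−12/31·-1095/106=612/53
back: M1=-21/2−1/4·612/53=-1419/106
M: M0=0, M1=-1419/106, M2=612/53, M3=-1095/106, M4=0
seg 0: a=0, c=M0/2=0, d=(M1−M0)/(6·1)=-473/212, b=Δ0−h0·(2M0+M1)/6=685/212
seg 1: a=1, c=M1/2=-1419/212, d=(M2−M1)/(6·1)=881/212, b=Δ1−h1·(2M1+M2)/6=-367/106
seg 2: a=-5, c=M2/2=306/53, d=(M3−M2)/(6·3)=-773/636, b=Δ2−h2·(2M2+M3)/6=-929/212
seg 3: a=1, c=M3/2=-1095/212, d=(M4−M3)/(6·1)=365/212, b=Δ3−h3·(2M3+M4)/6=-271/106
t_q=11/2 → seg 3, τ=1/2; S=1+-271/106·τ+-1095/212·τ²+365/212·τ³=-2297/1696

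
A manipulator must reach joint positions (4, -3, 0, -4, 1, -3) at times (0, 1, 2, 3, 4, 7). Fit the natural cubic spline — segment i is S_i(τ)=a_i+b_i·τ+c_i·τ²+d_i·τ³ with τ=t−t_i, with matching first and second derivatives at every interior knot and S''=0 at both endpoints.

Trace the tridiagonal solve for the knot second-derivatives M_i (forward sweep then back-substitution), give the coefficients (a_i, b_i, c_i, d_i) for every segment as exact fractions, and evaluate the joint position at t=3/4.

  seg 0: a=4 b=-13459/1299 c=0 d=4366/1299
  seg 1: a=-3 b=-361/1299 c=4366/433 d=-8840/1299
  seg 2: a=0 b=-685/1299 c=-4474/433 d=8911/1299
  seg 3: a=-4 b=-796/1299 c=4437/433 d=-6020/1299
  seg 4: a=1 b=7766/1299 c=-1583/433 d=1583/3897
S(3/4) = -32601/13856

Δ: Δ0=-7, Δ1=3, Δ2=-4, Δ3=5, Δ4=-4/3
row 1: diag=4, rhs=60; c'=1/4, d'=15
row 2: denom=4−1·1/4=15/4; d'=(-42−1·15)/(15/4)=-76/5
row 3: denom=4−1·4/15=56/15; d'=(54−1·-76/5)/(56/15)=519/28
row 4: denom=8−1·15/56=433/56; d'=(-38−1·519/28)/(433/56)=-3166/433
back: M4=-3166/433
back: M3=519/28−15/56·-3166/433=8874/433
back: M2=-76/5−4/15·8874/433=-8948/433
back: M1=15−1/4·-8948/433=8732/433
M: M0=0, M1=8732/433, M2=-8948/433, M3=8874/433, M4=-3166/433, M5=0
seg 0: a=4, c=M0/2=0, d=(M1−M0)/(6·1)=4366/1299, b=Δ0−h0·(2M0+M1)/6=-13459/1299
seg 1: a=-3, c=M1/2=4366/433, d=(M2−M1)/(6·1)=-8840/1299, b=Δ1−h1·(2M1+M2)/6=-361/1299
seg 2: a=0, c=M2/2=-4474/433, d=(M3−M2)/(6·1)=8911/1299, b=Δ2−h2·(2M2+M3)/6=-685/1299
seg 3: a=-4, c=M3/2=4437/433, d=(M4−M3)/(6·1)=-6020/1299, b=Δ3−h3·(2M3+M4)/6=-796/1299
seg 4: a=1, c=M4/2=-1583/433, d=(M5−M4)/(6·3)=1583/3897, b=Δ4−h4·(2M4+M5)/6=7766/1299
t_q=3/4 → seg 0, τ=3/4; S=4+-13459/1299·τ+0·τ²+4366/1299·τ³=-32601/13856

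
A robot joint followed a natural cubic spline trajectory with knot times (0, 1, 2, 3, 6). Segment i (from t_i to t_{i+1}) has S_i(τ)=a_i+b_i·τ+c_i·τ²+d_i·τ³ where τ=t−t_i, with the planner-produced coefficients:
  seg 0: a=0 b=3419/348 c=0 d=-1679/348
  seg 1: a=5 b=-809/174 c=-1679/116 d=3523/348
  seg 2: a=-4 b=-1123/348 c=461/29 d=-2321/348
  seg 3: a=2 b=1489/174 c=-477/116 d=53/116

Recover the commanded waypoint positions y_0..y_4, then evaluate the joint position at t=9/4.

y_0=0 y_1=5 y_2=-4 y_3=2 y_4=3
S(9/4) = -29083/7424

y_0 = S_0(0) = a_0 = 0
y_1 = S_1(0) = a_1 = 5
y_2 = S_2(0) = a_2 = -4
y_3 = S_3(0) = a_3 = 2
y_4 = S_3(3) = 3
t_q=9/4 is in segment 2 (τ=1/4); S_2(τ)=-29083/7424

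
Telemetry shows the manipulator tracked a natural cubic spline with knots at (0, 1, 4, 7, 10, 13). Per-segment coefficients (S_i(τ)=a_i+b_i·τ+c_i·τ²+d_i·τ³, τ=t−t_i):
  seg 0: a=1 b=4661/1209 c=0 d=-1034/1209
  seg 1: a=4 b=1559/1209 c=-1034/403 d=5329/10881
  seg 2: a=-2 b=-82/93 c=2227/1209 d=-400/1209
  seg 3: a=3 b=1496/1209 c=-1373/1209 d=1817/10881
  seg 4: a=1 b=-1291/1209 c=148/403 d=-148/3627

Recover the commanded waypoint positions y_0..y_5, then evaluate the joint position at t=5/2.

y_0=1 y_1=4 y_2=-2 y_3=3 y_4=1 y_5=0
S(5/2) = 5849/3224

y_0 = S_0(0) = a_0 = 1
y_1 = S_1(0) = a_1 = 4
y_2 = S_2(0) = a_2 = -2
y_3 = S_3(0) = a_3 = 3
y_4 = S_4(0) = a_4 = 1
y_5 = S_4(3) = 0
t_q=5/2 is in segment 1 (τ=3/2); S_1(τ)=5849/3224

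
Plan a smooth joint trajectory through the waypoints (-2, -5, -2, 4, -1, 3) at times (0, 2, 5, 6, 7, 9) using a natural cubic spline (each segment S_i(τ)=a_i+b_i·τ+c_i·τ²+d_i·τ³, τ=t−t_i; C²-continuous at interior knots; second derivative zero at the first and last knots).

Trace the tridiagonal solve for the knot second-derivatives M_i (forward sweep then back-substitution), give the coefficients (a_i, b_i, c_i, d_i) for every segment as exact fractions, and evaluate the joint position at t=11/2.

Δ: Δ0=-3/2, Δ1=1, Δ2=6, Δ3=-5, Δ4=2
row 1: diag=10, rhs=15; c'=3/10, d'=3/2
row 2: denom=8−3·3/10=71/10; d'=(30−3·3/2)/(71/10)=255/71
row 3: denom=4−1·10/71=274/71; d'=(-66−1·255/71)/(274/71)=-4941/274
row 4: denom=6−1·71/274=1573/274; d'=(42−1·-4941/274)/(1573/274)=16449/1573
back: M4=16449/1573
back: M3=-4941/274−71/274·16449/1573=-32628/1573
back: M2=255/71−10/71·-32628/1573=10245/1573
back: M1=3/2−3/10·10245/1573=-714/1573
M: M0=0, M1=-714/1573, M2=10245/1573, M3=-32628/1573, M4=16449/1573, M5=0
seg 0: a=-2, c=M0/2=0, d=(M1−M0)/(6·2)=-119/3146, b=Δ0−h0·(2M0+M1)/6=-4243/3146
seg 1: a=-5, c=M1/2=-357/1573, d=(M2−M1)/(6·3)=281/726, b=Δ1−h1·(2M1+M2)/6=-5671/3146
seg 2: a=-2, c=M2/2=10245/3146, d=(M3−M2)/(6·1)=-14291/3146, b=Δ2−h2·(2M2+M3)/6=11461/1573
seg 3: a=4, c=M3/2=-16314/1573, d=(M4−M3)/(6·1)=16359/3146, b=Δ3−h3·(2M3+M4)/6=49/286
seg 4: a=-1, c=M4/2=16449/3146, d=(M5−M4)/(6·2)=-5483/6292, b=Δ4−h4·(2M4+M5)/6=-7820/1573
t_q=11/2 → seg 2, τ=1/2; S=-2+11461/1573·τ+10245/3146·τ²+-14291/3146·τ³=47551/25168

  seg 0: a=-2 b=-4243/3146 c=0 d=-119/3146
  seg 1: a=-5 b=-5671/3146 c=-357/1573 d=281/726
  seg 2: a=-2 b=11461/1573 c=10245/3146 d=-14291/3146
  seg 3: a=4 b=49/286 c=-16314/1573 d=16359/3146
  seg 4: a=-1 b=-7820/1573 c=16449/3146 d=-5483/6292
S(11/2) = 47551/25168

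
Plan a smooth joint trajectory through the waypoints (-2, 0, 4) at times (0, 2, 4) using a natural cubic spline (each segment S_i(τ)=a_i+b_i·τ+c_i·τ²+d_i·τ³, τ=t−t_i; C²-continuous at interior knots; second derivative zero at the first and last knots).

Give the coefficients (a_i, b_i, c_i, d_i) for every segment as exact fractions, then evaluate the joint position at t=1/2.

Δ: Δ0=1, Δ1=2
row 1: diag=8, rhs=6; c'=1/4, d'=3/4
back: M1=3/4
M: M0=0, M1=3/4, M2=0
seg 0: a=-2, c=M0/2=0, d=(M1−M0)/(6·2)=1/16, b=Δ0−h0·(2M0+M1)/6=3/4
seg 1: a=0, c=M1/2=3/8, d=(M2−M1)/(6·2)=-1/16, b=Δ1−h1·(2M1+M2)/6=3/2
t_q=1/2 → seg 0, τ=1/2; S=-2+3/4·τ+0·τ²+1/16·τ³=-207/128

  seg 0: a=-2 b=3/4 c=0 d=1/16
  seg 1: a=0 b=3/2 c=3/8 d=-1/16
S(1/2) = -207/128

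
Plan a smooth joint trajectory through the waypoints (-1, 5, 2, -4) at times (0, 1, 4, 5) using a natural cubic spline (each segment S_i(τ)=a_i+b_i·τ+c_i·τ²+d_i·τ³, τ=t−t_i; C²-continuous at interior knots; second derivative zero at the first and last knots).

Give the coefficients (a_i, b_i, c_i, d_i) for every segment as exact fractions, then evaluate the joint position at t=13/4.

Δ: Δ0=6, Δ1=-1, Δ2=-6
row 1: diag=8, rhs=-42; c'=3/8, d'=-21/4
row 2: denom=8−3·3/8=55/8; d'=(-30−3·-21/4)/(55/8)=-114/55
back: M2=-114/55
back: M1=-21/4−3/8·-114/55=-246/55
M: M0=0, M1=-246/55, M2=-114/55, M3=0
seg 0: a=-1, c=M0/2=0, d=(M1−M0)/(6·1)=-41/55, b=Δ0−h0·(2M0+M1)/6=371/55
seg 1: a=5, c=M1/2=-123/55, d=(M2−M1)/(6·3)=2/15, b=Δ1−h1·(2M1+M2)/6=248/55
seg 2: a=2, c=M2/2=-57/55, d=(M3−M2)/(6·1)=19/55, b=Δ2−h2·(2M2+M3)/6=-292/55
t_q=13/4 → seg 1, τ=9/4; S=5+248/55·τ+-123/55·τ²+2/15·τ³=9403/1760

  seg 0: a=-1 b=371/55 c=0 d=-41/55
  seg 1: a=5 b=248/55 c=-123/55 d=2/15
  seg 2: a=2 b=-292/55 c=-57/55 d=19/55
S(13/4) = 9403/1760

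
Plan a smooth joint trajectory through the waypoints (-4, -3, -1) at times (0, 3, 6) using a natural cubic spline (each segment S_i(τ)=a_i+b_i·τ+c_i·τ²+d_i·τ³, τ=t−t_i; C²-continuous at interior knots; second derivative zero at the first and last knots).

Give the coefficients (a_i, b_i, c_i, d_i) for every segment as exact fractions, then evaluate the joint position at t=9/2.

  seg 0: a=-4 b=1/4 c=0 d=1/108
  seg 1: a=-3 b=1/2 c=1/12 d=-1/108
S(9/2) = -67/32

Δ: Δ0=1/3, Δ1=2/3
row 1: diag=12, rhs=2; c'=1/4, d'=1/6
back: M1=1/6
M: M0=0, M1=1/6, M2=0
seg 0: a=-4, c=M0/2=0, d=(M1−M0)/(6·3)=1/108, b=Δ0−h0·(2M0+M1)/6=1/4
seg 1: a=-3, c=M1/2=1/12, d=(M2−M1)/(6·3)=-1/108, b=Δ1−h1·(2M1+M2)/6=1/2
t_q=9/2 → seg 1, τ=3/2; S=-3+1/2·τ+1/12·τ²+-1/108·τ³=-67/32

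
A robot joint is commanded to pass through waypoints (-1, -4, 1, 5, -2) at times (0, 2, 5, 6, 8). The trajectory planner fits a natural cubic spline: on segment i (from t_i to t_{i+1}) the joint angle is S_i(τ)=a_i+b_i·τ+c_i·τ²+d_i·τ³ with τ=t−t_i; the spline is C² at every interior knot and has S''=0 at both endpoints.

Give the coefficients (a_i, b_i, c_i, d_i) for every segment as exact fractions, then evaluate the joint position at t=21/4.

Δ: Δ0=-3/2, Δ1=5/3, Δ2=4, Δ3=-7/2
row 1: diag=10, rhs=19; c'=3/10, d'=19/10
row 2: denom=8−3·3/10=71/10; d'=(14−3·19/10)/(71/10)=83/71
row 3: denom=6−1·10/71=416/71; d'=(-45−1·83/71)/(416/71)=-1639/208
back: M3=-1639/208
back: M2=83/71−10/71·-1639/208=237/104
back: M1=19/10−3/10·237/104=253/208
M: M0=0, M1=253/208, M2=237/104, M3=-1639/208, M4=0
seg 0: a=-1, c=M0/2=0, d=(M1−M0)/(6·2)=253/2496, b=Δ0−h0·(2M0+M1)/6=-1189/624
seg 1: a=-4, c=M1/2=253/416, d=(M2−M1)/(6·3)=17/288, b=Δ1−h1·(2M1+M2)/6=-215/312
seg 2: a=1, c=M2/2=237/208, d=(M3−M2)/(6·1)=-2113/1248, b=Δ2−h2·(2M2+M3)/6=5683/1248
seg 3: a=5, c=M3/2=-1639/416, d=(M4−M3)/(6·2)=1639/2496, b=Δ3−h3·(2M3+M4)/6=547/312
t_q=21/4 → seg 2, τ=1/4; S=1+5683/1248·τ+237/208·τ²+-2113/1248·τ³=58125/26624

  seg 0: a=-1 b=-1189/624 c=0 d=253/2496
  seg 1: a=-4 b=-215/312 c=253/416 d=17/288
  seg 2: a=1 b=5683/1248 c=237/208 d=-2113/1248
  seg 3: a=5 b=547/312 c=-1639/416 d=1639/2496
S(21/4) = 58125/26624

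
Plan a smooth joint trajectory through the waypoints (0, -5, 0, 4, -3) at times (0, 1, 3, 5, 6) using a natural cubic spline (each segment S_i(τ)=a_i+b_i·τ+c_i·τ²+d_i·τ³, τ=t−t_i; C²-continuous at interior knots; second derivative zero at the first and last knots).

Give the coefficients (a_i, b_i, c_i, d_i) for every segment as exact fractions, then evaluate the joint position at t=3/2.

Δ: Δ0=-5, Δ1=5/2, Δ2=2, Δ3=-7
row 1: diag=6, rhs=45; c'=1/3, d'=15/2
row 2: denom=8−2·1/3=22/3; d'=(-3−2·15/2)/(22/3)=-27/11
row 3: denom=6−2·3/11=60/11; d'=(-54−2·-27/11)/(60/11)=-9
back: M3=-9
back: M2=-27/11−3/11·-9=0
back: M1=15/2−1/3·0=15/2
M: M0=0, M1=15/2, M2=0, M3=-9, M4=0
seg 0: a=0, c=M0/2=0, d=(M1−M0)/(6·1)=5/4, b=Δ0−h0·(2M0+M1)/6=-25/4
seg 1: a=-5, c=M1/2=15/4, d=(M2−M1)/(6·2)=-5/8, b=Δ1−h1·(2M1+M2)/6=-5/2
seg 2: a=0, c=M2/2=0, d=(M3−M2)/(6·2)=-3/4, b=Δ2−h2·(2M2+M3)/6=5
seg 3: a=4, c=M3/2=-9/2, d=(M4−M3)/(6·1)=3/2, b=Δ3−h3·(2M3+M4)/6=-4
t_q=3/2 → seg 1, τ=1/2; S=-5+-5/2·τ+15/4·τ²+-5/8·τ³=-345/64

  seg 0: a=0 b=-25/4 c=0 d=5/4
  seg 1: a=-5 b=-5/2 c=15/4 d=-5/8
  seg 2: a=0 b=5 c=0 d=-3/4
  seg 3: a=4 b=-4 c=-9/2 d=3/2
S(3/2) = -345/64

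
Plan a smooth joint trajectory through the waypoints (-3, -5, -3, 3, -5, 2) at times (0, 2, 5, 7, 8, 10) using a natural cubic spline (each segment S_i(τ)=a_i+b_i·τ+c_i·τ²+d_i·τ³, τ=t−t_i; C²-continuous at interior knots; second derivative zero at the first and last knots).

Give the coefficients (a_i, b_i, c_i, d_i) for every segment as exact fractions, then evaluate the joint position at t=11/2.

Δ: Δ0=-1, Δ1=2/3, Δ2=3, Δ3=-8, Δ4=7/2
row 1: diag=10, rhs=10; c'=3/10, d'=1
row 2: denom=10−3·3/10=91/10; d'=(14−3·1)/(91/10)=110/91
row 3: denom=6−2·20/91=506/91; d'=(-66−2·110/91)/(506/91)=-283/23
row 4: denom=6−1·91/506=2945/506; d'=(69−1·-283/23)/(2945/506)=8228/589
back: M4=8228/589
back: M3=-283/23−91/506·8228/589=-8727/589
back: M2=110/91−20/91·-8727/589=2630/589
back: M1=1−3/10·2630/589=-200/589
M: M0=0, M1=-200/589, M2=2630/589, M3=-8727/589, M4=8228/589, M5=0
seg 0: a=-3, c=M0/2=0, d=(M1−M0)/(6·2)=-50/1767, b=Δ0−h0·(2M0+M1)/6=-1567/1767
seg 1: a=-5, c=M1/2=-100/589, d=(M2−M1)/(6·3)=1415/5301, b=Δ1−h1·(2M1+M2)/6=-2167/1767
seg 2: a=-3, c=M2/2=1315/589, d=(M3−M2)/(6·2)=-11357/7068, b=Δ2−h2·(2M2+M3)/6=8768/1767
seg 3: a=3, c=M3/2=-8727/1178, d=(M4−M3)/(6·1)=16955/3534, b=Δ3−h3·(2M3+M4)/6=-9523/1767
seg 4: a=-5, c=M4/2=4114/589, d=(M5−M4)/(6·2)=-2057/1767, b=Δ4−h4·(2M4+M5)/6=-20543/3534
t_q=11/2 → seg 2, τ=1/2; S=-3+8768/1767·τ+1315/589·τ²+-11357/7068·τ³=-3047/18848

  seg 0: a=-3 b=-1567/1767 c=0 d=-50/1767
  seg 1: a=-5 b=-2167/1767 c=-100/589 d=1415/5301
  seg 2: a=-3 b=8768/1767 c=1315/589 d=-11357/7068
  seg 3: a=3 b=-9523/1767 c=-8727/1178 d=16955/3534
  seg 4: a=-5 b=-20543/3534 c=4114/589 d=-2057/1767
S(11/2) = -3047/18848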